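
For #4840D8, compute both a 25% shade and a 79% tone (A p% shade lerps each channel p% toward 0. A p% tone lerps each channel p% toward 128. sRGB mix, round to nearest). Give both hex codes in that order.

#4840D8 is rgb(72, 64, 216).
25% shade:
  R: 72 − 18 = 54 → 54
  G: 64 + 0.25×(0−64) = 64 − 16 = 48 → 48
  B: 216 − 54 = 162 → 162
  → #3630A2
79% tone:
  R: 72 + 0.79×(128−72) = 72 + 44.24 = 116.24 → 116
  G: 64 + 50.56 = 114.56 → 115
  B: 216 + 0.79×(128−216) = 216 − 69.52 = 146.48 → 146
  → #747392

#3630A2, #747392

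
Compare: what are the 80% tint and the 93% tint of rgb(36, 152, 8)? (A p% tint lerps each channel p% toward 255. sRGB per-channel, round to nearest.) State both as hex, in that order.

#D3EACE, #F0F8EE

80% tint:
  R: 36 + 0.8×(255−36) = 36 + 175.2 = 211.2 → 211
  G: 152 + 82.4 = 234.4 → 234
  B: 8 + 0.8×(255−8) = 8 + 197.6 = 205.6 → 206
  → #D3EACE
93% tint:
  R: 36 + 0.93×(255−36) = 36 + 203.67 = 239.67 → 240
  G: 152 + 95.79 = 247.79 → 248
  B: 8 + 229.71 = 237.71 → 238
  → #F0F8EE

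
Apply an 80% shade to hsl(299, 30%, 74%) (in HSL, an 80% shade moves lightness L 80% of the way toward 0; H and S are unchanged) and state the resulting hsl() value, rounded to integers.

hsl(299, 30%, 15%)

L moves 80% from 74 toward 0: 74 − 59.2 = 14.8 → 15.
H and S are unchanged.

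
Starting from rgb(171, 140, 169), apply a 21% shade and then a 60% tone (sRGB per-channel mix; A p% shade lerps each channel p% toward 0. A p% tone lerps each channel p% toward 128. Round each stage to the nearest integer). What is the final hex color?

A 21% shade moves each channel 21% toward 0:
  R: 171 + 0.21×(0−171) = 171 − 35.91 = 135.09 → 135
  G: 140 + 0.21×(0−140) = 140 − 29.4 = 110.6 → 111
  B: 169 + 0.21×(0−169) = 169 − 35.49 = 133.51 → 134
After the shade: rgb(135, 111, 134) = #876F86.
A 60% tone moves each channel 60% toward 128:
  R: 135 + 0.6×(128−135) = 135 − 4.2 = 130.8 → 131
  G: 111 + 0.6×(128−111) = 111 + 10.2 = 121.2 → 121
  B: 134 + 0.6×(128−134) = 134 − 3.6 = 130.4 → 130
rgb(131, 121, 130) = #837982.

#837982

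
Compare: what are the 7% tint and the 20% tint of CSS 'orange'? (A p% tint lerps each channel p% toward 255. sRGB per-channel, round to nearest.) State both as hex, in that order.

CSS orange is rgb(255, 165, 0).
7% tint:
  R: 255 + 0 = 255 → 255
  G: 165 + 0.07×(255−165) = 165 + 6.3 = 171.3 → 171
  B: 0 + 17.85 = 17.85 → 18
  → #FFAB12
20% tint:
  R: 255 + 0.2×(255−255) = 255 + 0 = 255 → 255
  G: 165 + 18 = 183 → 183
  B: 0 + 51 = 51 → 51
  → #FFB733

#FFAB12, #FFB733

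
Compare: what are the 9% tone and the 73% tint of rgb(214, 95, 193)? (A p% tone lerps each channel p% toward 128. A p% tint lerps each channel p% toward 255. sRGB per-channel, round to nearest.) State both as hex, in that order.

9% tone:
  R: 214 − 7.74 = 206.26 → 206
  G: 95 + 0.09×(128−95) = 95 + 2.97 = 97.97 → 98
  B: 193 − 5.85 = 187.15 → 187
  → #ce62bb
73% tint:
  R: 214 + 29.93 = 243.93 → 244
  G: 95 + 0.73×(255−95) = 95 + 116.8 = 211.8 → 212
  B: 193 + 45.26 = 238.26 → 238
  → #f4d4ee

#ce62bb, #f4d4ee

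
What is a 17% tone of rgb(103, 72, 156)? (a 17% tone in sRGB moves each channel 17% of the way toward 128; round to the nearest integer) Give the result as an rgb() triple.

rgb(107, 82, 151)

A 17% tone moves each channel 17% toward 128:
  R: 103 + 0.17×(128−103) = 103 + 4.25 = 107.25 → 107
  G: 72 + 9.52 = 81.52 → 82
  B: 156 − 4.76 = 151.24 → 151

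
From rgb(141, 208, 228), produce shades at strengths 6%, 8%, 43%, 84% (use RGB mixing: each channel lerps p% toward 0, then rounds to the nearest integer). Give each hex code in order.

6%: (141 − 8.46 = 132.54→133, 208 − 12.48 = 195.52→196, 228 − 13.68 = 214.32→214) → #85C4D6
8%: (141 − 11.28 = 129.72→130, 208 − 16.64 = 191.36→191, 228 − 18.24 = 209.76→210) → #82BFD2
43%: (141 − 60.63 = 80.37→80, 208 − 89.44 = 118.56→119, 228 − 98.04 = 129.96→130) → #507782
84%: (141 − 118.44 = 22.56→23, 208 − 174.72 = 33.28→33, 228 − 191.52 = 36.48→36) → #172124

#85C4D6, #82BFD2, #507782, #172124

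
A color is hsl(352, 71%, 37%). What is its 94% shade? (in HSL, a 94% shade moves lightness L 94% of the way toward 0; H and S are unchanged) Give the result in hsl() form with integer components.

hsl(352, 71%, 2%)

L moves 94% from 37 toward 0: 37 − 34.78 = 2.22 → 2.
H and S are unchanged.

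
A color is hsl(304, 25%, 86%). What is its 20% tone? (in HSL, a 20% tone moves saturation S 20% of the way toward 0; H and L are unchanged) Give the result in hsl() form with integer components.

hsl(304, 20%, 86%)

S moves 20% from 25 toward 0: 25 − 5 = 20 → 20.
H and L are unchanged.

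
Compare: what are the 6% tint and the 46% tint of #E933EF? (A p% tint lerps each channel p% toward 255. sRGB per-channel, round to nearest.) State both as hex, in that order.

#E933EF is rgb(233, 51, 239).
6% tint:
  R: 233 + 0.06×(255−233) = 233 + 1.32 = 234.32 → 234
  G: 51 + 12.24 = 63.24 → 63
  B: 239 + 0.06×(255−239) = 239 + 0.96 = 239.96 → 240
  → #EA3FF0
46% tint:
  R: 233 + 10.12 = 243.12 → 243
  G: 51 + 0.46×(255−51) = 51 + 93.84 = 144.84 → 145
  B: 239 + 7.36 = 246.36 → 246
  → #F391F6

#EA3FF0, #F391F6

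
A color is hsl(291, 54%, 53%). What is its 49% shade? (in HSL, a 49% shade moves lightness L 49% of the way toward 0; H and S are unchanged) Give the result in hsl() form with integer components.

L moves 49% from 53 toward 0: 53 − 25.97 = 27.03 → 27.
H and S are unchanged.

hsl(291, 54%, 27%)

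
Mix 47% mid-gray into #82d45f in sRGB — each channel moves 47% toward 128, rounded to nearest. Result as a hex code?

#81ad6f

#82d45f is rgb(130, 212, 95).
Per channel, c → c + 0.47(128 − c):
  R: 130 − 0.94 = 129.06 → 129
  G: 212 + 0.47×(128−212) = 212 − 39.48 = 172.52 → 173
  B: 95 + 15.51 = 110.51 → 111
rgb(129, 173, 111) = #81ad6f.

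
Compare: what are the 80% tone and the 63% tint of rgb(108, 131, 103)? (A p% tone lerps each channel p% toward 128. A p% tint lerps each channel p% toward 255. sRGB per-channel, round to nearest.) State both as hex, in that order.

#7c817b, #c9d1c7

80% tone:
  R: 108 + 0.8×(128−108) = 108 + 16 = 124 → 124
  G: 131 + 0.8×(128−131) = 131 − 2.4 = 128.6 → 129
  B: 103 + 20 = 123 → 123
  → #7c817b
63% tint:
  R: 108 + 92.61 = 200.61 → 201
  G: 131 + 78.12 = 209.12 → 209
  B: 103 + 95.76 = 198.76 → 199
  → #c9d1c7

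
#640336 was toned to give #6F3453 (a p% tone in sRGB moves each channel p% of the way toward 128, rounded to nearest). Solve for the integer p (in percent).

#640336 is rgb(100, 3, 54); #6F3453 is rgb(111, 52, 83).
On the G channel (widest range): 52 ≈ 3 + (p/100)(128 − 3), so p ≈ 100×(52 − 3)/(128 − 3) = 4900/125 = 39.20.
p = 39 reproduces all three channels after rounding.

39%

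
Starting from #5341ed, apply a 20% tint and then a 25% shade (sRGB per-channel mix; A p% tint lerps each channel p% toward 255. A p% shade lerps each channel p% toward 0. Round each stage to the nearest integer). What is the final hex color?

#5341ed is rgb(83, 65, 237).
Per channel, c → c + 0.2(255 − c):
  R: 83 + 34.4 = 117.4 → 117
  G: 65 + 0.2×(255−65) = 65 + 38 = 103 → 103
  B: 237 + 3.6 = 240.6 → 241
After the tint: rgb(117, 103, 241) = #7567f1.
Lerp each channel 25% toward 0:
  R: 117 + 0.25×(0−117) = 117 − 29.25 = 87.75 → 88
  G: 103 + 0.25×(0−103) = 103 − 25.75 = 77.25 → 77
  B: 241 − 60.25 = 180.75 → 181
rgb(88, 77, 181) = #584db5.

#584db5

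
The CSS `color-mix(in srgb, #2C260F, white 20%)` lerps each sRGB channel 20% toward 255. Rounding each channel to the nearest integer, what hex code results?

#56513F

#2C260F is rgb(44, 38, 15).
Lerp each channel 20% toward 255:
  R: 44 + 42.2 = 86.2 → 86
  G: 38 + 0.2×(255−38) = 38 + 43.4 = 81.4 → 81
  B: 15 + 48 = 63 → 63
rgb(86, 81, 63) = #56513F.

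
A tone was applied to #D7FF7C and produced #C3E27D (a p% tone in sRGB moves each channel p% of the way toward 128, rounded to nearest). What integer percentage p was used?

#D7FF7C is rgb(215, 255, 124); #C3E27D is rgb(195, 226, 125).
On the G channel (widest range): 226 ≈ 255 + (p/100)(128 − 255), so p ≈ 100×(226 − 255)/(128 − 255) = -2900/-127 = 22.83.
p = 23 reproduces all three channels after rounding.

23%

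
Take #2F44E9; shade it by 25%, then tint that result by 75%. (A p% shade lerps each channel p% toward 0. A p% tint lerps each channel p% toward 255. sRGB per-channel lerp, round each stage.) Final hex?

#C8CCEB

#2F44E9 is rgb(47, 68, 233).
Per channel, c → c + 0.25(0 − c):
  R: 47 + 0.25×(0−47) = 47 − 11.75 = 35.25 → 35
  G: 68 − 17 = 51 → 51
  B: 233 + 0.25×(0−233) = 233 − 58.25 = 174.75 → 175
After the shade: rgb(35, 51, 175) = #2333AF.
A 75% tint moves each channel 75% toward 255:
  R: 35 + 165 = 200 → 200
  G: 51 + 0.75×(255−51) = 51 + 153 = 204 → 204
  B: 175 + 60 = 235 → 235
rgb(200, 204, 235) = #C8CCEB.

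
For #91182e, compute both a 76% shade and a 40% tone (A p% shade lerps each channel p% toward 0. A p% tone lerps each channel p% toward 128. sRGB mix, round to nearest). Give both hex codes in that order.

#91182e is rgb(145, 24, 46).
76% shade:
  R: 145 − 110.2 = 34.8 → 35
  G: 24 + 0.76×(0−24) = 24 − 18.24 = 5.76 → 6
  B: 46 + 0.76×(0−46) = 46 − 34.96 = 11.04 → 11
  → #23060b
40% tone:
  R: 145 + 0.4×(128−145) = 145 − 6.8 = 138.2 → 138
  G: 24 + 0.4×(128−24) = 24 + 41.6 = 65.6 → 66
  B: 46 + 32.8 = 78.8 → 79
  → #8a424f

#23060b, #8a424f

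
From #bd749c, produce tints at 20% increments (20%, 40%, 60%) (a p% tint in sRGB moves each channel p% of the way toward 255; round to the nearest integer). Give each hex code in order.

#ca90b0, #d7acc4, #e5c7d7

#bd749c is rgb(189, 116, 156).
20%: (189 + 13.2 = 202.2→202, 116 + 27.8 = 143.8→144, 156 + 19.8 = 175.8→176) → #ca90b0
40%: (189 + 26.4 = 215.4→215, 116 + 55.6 = 171.6→172, 156 + 39.6 = 195.6→196) → #d7acc4
60%: (189 + 39.6 = 228.6→229, 116 + 83.4 = 199.4→199, 156 + 59.4 = 215.4→215) → #e5c7d7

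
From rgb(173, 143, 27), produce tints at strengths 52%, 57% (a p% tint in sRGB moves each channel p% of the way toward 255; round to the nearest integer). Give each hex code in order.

#D8C992, #DCCF9D

52%: (173 + 42.64 = 215.64→216, 143 + 58.24 = 201.24→201, 27 + 118.56 = 145.56→146) → #D8C992
57%: (173 + 46.74 = 219.74→220, 143 + 63.84 = 206.84→207, 27 + 129.96 = 156.96→157) → #DCCF9D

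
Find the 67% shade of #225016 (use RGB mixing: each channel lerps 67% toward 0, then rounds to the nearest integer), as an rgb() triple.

#225016 is rgb(34, 80, 22).
Per channel, c → c + 0.67(0 − c):
  R: 34 + 0.67×(0−34) = 34 − 22.78 = 11.22 → 11
  G: 80 + 0.67×(0−80) = 80 − 53.6 = 26.4 → 26
  B: 22 + 0.67×(0−22) = 22 − 14.74 = 7.26 → 7

rgb(11, 26, 7)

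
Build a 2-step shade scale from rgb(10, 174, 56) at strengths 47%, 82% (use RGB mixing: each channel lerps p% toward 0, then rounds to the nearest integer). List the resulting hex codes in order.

47%: (10 − 4.7 = 5.3→5, 174 − 81.78 = 92.22→92, 56 − 26.32 = 29.68→30) → #055C1E
82%: (10 − 8.2 = 1.8→2, 174 − 142.68 = 31.32→31, 56 − 45.92 = 10.08→10) → #021F0A

#055C1E, #021F0A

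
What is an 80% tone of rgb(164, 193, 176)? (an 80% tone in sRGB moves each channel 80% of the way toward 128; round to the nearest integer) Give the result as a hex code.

An 80% tone moves each channel 80% toward 128:
  R: 164 − 28.8 = 135.2 → 135
  G: 193 + 0.8×(128−193) = 193 − 52 = 141 → 141
  B: 176 − 38.4 = 137.6 → 138
rgb(135, 141, 138) = #878d8a.

#878d8a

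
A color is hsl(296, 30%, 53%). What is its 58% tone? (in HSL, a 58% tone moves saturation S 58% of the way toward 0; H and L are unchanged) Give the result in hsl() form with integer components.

hsl(296, 13%, 53%)

S moves 58% from 30 toward 0: 30 − 17.4 = 12.6 → 13.
H and L are unchanged.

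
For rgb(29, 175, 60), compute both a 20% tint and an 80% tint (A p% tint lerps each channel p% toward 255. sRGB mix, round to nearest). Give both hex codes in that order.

20% tint:
  R: 29 + 45.2 = 74.2 → 74
  G: 175 + 0.2×(255−175) = 175 + 16 = 191 → 191
  B: 60 + 0.2×(255−60) = 60 + 39 = 99 → 99
  → #4ABF63
80% tint:
  R: 29 + 0.8×(255−29) = 29 + 180.8 = 209.8 → 210
  G: 175 + 64 = 239 → 239
  B: 60 + 0.8×(255−60) = 60 + 156 = 216 → 216
  → #D2EFD8

#4ABF63, #D2EFD8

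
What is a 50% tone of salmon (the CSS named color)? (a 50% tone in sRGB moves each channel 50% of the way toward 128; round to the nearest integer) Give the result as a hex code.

#bd8079

CSS salmon is rgb(250, 128, 114).
Per channel, c → c + 0.5(128 − c):
  R: 250 + 0.5×(128−250) = 250 − 61 = 189 → 189
  G: 128 + 0.5×(128−128) = 128 + 0 = 128 → 128
  B: 114 + 0.5×(128−114) = 114 + 7 = 121 → 121
rgb(189, 128, 121) = #bd8079.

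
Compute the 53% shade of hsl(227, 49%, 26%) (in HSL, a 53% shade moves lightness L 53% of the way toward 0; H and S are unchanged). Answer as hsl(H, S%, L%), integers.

hsl(227, 49%, 12%)

L moves 53% from 26 toward 0: 26 − 13.78 = 12.22 → 12.
H and S are unchanged.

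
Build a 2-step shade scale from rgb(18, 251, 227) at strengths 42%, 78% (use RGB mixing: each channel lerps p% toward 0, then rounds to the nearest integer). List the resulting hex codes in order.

#0A9284, #043732

42%: (18 − 7.56 = 10.44→10, 251 − 105.42 = 145.58→146, 227 − 95.34 = 131.66→132) → #0A9284
78%: (18 − 14.04 = 3.96→4, 251 − 195.78 = 55.22→55, 227 − 177.06 = 49.94→50) → #043732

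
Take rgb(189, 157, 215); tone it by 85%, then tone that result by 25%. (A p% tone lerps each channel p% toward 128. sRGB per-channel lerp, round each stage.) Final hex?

#87838A

Per channel, c → c + 0.85(128 − c):
  R: 189 + 0.85×(128−189) = 189 − 51.85 = 137.15 → 137
  G: 157 − 24.65 = 132.35 → 132
  B: 215 + 0.85×(128−215) = 215 − 73.95 = 141.05 → 141
After the tone: rgb(137, 132, 141) = #89848D.
Lerp each channel 25% toward 128:
  R: 137 + 0.25×(128−137) = 137 − 2.25 = 134.75 → 135
  G: 132 − 1 = 131 → 131
  B: 141 − 3.25 = 137.75 → 138
rgb(135, 131, 138) = #87838A.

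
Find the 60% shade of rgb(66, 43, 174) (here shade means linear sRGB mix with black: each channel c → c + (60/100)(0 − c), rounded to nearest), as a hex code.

#1A1146

Per channel, c → c + 0.6(0 − c):
  R: 66 + 0.6×(0−66) = 66 − 39.6 = 26.4 → 26
  G: 43 + 0.6×(0−43) = 43 − 25.8 = 17.2 → 17
  B: 174 − 104.4 = 69.6 → 70
rgb(26, 17, 70) = #1A1146.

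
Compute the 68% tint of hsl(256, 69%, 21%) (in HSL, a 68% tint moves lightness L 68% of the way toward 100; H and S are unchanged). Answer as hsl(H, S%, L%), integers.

L moves 68% from 21 toward 100: 21 + 53.72 = 74.72 → 75.
H and S are unchanged.

hsl(256, 69%, 75%)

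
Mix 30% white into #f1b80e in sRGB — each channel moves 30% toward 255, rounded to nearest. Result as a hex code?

#f5cd56

#f1b80e is rgb(241, 184, 14).
A 30% tint moves each channel 30% toward 255:
  R: 241 + 4.2 = 245.2 → 245
  G: 184 + 21.3 = 205.3 → 205
  B: 14 + 72.3 = 86.3 → 86
rgb(245, 205, 86) = #f5cd56.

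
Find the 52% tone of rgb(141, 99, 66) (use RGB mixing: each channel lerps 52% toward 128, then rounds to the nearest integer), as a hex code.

#867262

Lerp each channel 52% toward 128:
  R: 141 + 0.52×(128−141) = 141 − 6.76 = 134.24 → 134
  G: 99 + 15.08 = 114.08 → 114
  B: 66 + 0.52×(128−66) = 66 + 32.24 = 98.24 → 98
rgb(134, 114, 98) = #867262.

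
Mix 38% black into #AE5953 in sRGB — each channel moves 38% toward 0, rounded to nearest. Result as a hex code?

#6C3733

#AE5953 is rgb(174, 89, 83).
A 38% shade moves each channel 38% toward 0:
  R: 174 + 0.38×(0−174) = 174 − 66.12 = 107.88 → 108
  G: 89 + 0.38×(0−89) = 89 − 33.82 = 55.18 → 55
  B: 83 + 0.38×(0−83) = 83 − 31.54 = 51.46 → 51
rgb(108, 55, 51) = #6C3733.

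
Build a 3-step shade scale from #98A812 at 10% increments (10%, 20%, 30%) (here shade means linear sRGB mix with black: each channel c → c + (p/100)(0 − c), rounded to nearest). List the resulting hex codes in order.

#899710, #7A860E, #6A760D

#98A812 is rgb(152, 168, 18).
10%: (152 − 15.2 = 136.8→137, 168 − 16.8 = 151.2→151, 18 − 1.8 = 16.2→16) → #899710
20%: (152 − 30.4 = 121.6→122, 168 − 33.6 = 134.4→134, 18 − 3.6 = 14.4→14) → #7A860E
30%: (152 − 45.6 = 106.4→106, 168 − 50.4 = 117.6→118, 18 − 5.4 = 12.6→13) → #6A760D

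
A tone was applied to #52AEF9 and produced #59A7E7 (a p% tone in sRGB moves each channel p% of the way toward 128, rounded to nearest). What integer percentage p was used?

#52AEF9 is rgb(82, 174, 249); #59A7E7 is rgb(89, 167, 231).
On the B channel (widest range): 231 ≈ 249 + (p/100)(128 − 249), so p ≈ 100×(231 − 249)/(128 − 249) = -1800/-121 = 14.88.
p = 15 reproduces all three channels after rounding.

15%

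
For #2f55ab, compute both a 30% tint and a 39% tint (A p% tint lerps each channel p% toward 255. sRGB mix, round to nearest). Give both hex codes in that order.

#2f55ab is rgb(47, 85, 171).
30% tint:
  R: 47 + 62.4 = 109.4 → 109
  G: 85 + 0.3×(255−85) = 85 + 51 = 136 → 136
  B: 171 + 0.3×(255−171) = 171 + 25.2 = 196.2 → 196
  → #6d88c4
39% tint:
  R: 47 + 0.39×(255−47) = 47 + 81.12 = 128.12 → 128
  G: 85 + 0.39×(255−85) = 85 + 66.3 = 151.3 → 151
  B: 171 + 32.76 = 203.76 → 204
  → #8097cc

#6d88c4, #8097cc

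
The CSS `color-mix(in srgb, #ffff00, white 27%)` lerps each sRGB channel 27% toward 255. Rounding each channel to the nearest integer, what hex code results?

#ffff45

#ffff00 is rgb(255, 255, 0).
A 27% tint moves each channel 27% toward 255:
  R: 255 + 0 = 255 → 255
  G: 255 + 0.27×(255−255) = 255 + 0 = 255 → 255
  B: 0 + 68.85 = 68.85 → 69
rgb(255, 255, 69) = #ffff45.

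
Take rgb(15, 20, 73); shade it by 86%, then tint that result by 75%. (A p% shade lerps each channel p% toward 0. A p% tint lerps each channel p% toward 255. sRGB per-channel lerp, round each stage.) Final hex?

#c0c0c2

An 86% shade moves each channel 86% toward 0:
  R: 15 + 0.86×(0−15) = 15 − 12.9 = 2.1 → 2
  G: 20 − 17.2 = 2.8 → 3
  B: 73 − 62.78 = 10.22 → 10
After the shade: rgb(2, 3, 10) = #02030a.
Per channel, c → c + 0.75(255 − c):
  R: 2 + 189.75 = 191.75 → 192
  G: 3 + 0.75×(255−3) = 3 + 189 = 192 → 192
  B: 10 + 183.75 = 193.75 → 194
rgb(192, 192, 194) = #c0c0c2.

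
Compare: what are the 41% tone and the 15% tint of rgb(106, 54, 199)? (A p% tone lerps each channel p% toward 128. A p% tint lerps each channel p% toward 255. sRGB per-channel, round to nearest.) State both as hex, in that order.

#7354AA, #8054CF

41% tone:
  R: 106 + 0.41×(128−106) = 106 + 9.02 = 115.02 → 115
  G: 54 + 30.34 = 84.34 → 84
  B: 199 + 0.41×(128−199) = 199 − 29.11 = 169.89 → 170
  → #7354AA
15% tint:
  R: 106 + 0.15×(255−106) = 106 + 22.35 = 128.35 → 128
  G: 54 + 30.15 = 84.15 → 84
  B: 199 + 0.15×(255−199) = 199 + 8.4 = 207.4 → 207
  → #8054CF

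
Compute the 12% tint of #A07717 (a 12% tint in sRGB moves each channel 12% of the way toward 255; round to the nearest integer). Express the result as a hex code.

#A07717 is rgb(160, 119, 23).
Per channel, c → c + 0.12(255 − c):
  R: 160 + 0.12×(255−160) = 160 + 11.4 = 171.4 → 171
  G: 119 + 0.12×(255−119) = 119 + 16.32 = 135.32 → 135
  B: 23 + 27.84 = 50.84 → 51
rgb(171, 135, 51) = #AB8733.

#AB8733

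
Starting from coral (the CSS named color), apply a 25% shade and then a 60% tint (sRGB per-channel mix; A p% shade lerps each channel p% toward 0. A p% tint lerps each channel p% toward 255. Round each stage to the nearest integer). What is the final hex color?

CSS coral is rgb(255, 127, 80).
Lerp each channel 25% toward 0:
  R: 255 + 0.25×(0−255) = 255 − 63.75 = 191.25 → 191
  G: 127 + 0.25×(0−127) = 127 − 31.75 = 95.25 → 95
  B: 80 − 20 = 60 → 60
After the shade: rgb(191, 95, 60) = #BF5F3C.
Per channel, c → c + 0.6(255 − c):
  R: 191 + 38.4 = 229.4 → 229
  G: 95 + 96 = 191 → 191
  B: 60 + 117 = 177 → 177
rgb(229, 191, 177) = #E5BFB1.

#E5BFB1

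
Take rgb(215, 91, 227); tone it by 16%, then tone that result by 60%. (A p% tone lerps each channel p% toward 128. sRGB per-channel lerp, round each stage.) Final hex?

#9D74A1

Lerp each channel 16% toward 128:
  R: 215 + 0.16×(128−215) = 215 − 13.92 = 201.08 → 201
  G: 91 + 0.16×(128−91) = 91 + 5.92 = 96.92 → 97
  B: 227 − 15.84 = 211.16 → 211
After the tone: rgb(201, 97, 211) = #C961D3.
Per channel, c → c + 0.6(128 − c):
  R: 201 + 0.6×(128−201) = 201 − 43.8 = 157.2 → 157
  G: 97 + 0.6×(128−97) = 97 + 18.6 = 115.6 → 116
  B: 211 + 0.6×(128−211) = 211 − 49.8 = 161.2 → 161
rgb(157, 116, 161) = #9D74A1.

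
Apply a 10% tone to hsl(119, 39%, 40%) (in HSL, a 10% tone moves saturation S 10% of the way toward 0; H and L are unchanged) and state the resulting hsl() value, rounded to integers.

hsl(119, 35%, 40%)

S moves 10% from 39 toward 0: 39 − 3.9 = 35.1 → 35.
H and L are unchanged.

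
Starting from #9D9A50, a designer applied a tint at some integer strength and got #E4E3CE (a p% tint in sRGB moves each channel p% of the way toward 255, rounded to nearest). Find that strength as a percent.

#9D9A50 is rgb(157, 154, 80); #E4E3CE is rgb(228, 227, 206).
On the B channel (widest range): 206 ≈ 80 + (p/100)(255 − 80), so p ≈ 100×(206 − 80)/(255 − 80) = 12600/175 = 72.00.
p = 72 reproduces all three channels after rounding.

72%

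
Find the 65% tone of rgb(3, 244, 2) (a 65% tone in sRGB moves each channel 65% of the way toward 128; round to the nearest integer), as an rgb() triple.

Per channel, c → c + 0.65(128 − c):
  R: 3 + 0.65×(128−3) = 3 + 81.25 = 84.25 → 84
  G: 244 − 75.4 = 168.6 → 169
  B: 2 + 0.65×(128−2) = 2 + 81.9 = 83.9 → 84

rgb(84, 169, 84)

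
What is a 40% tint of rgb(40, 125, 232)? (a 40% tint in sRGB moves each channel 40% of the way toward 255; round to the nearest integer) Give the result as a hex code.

#7EB1F1

Per channel, c → c + 0.4(255 − c):
  R: 40 + 86 = 126 → 126
  G: 125 + 0.4×(255−125) = 125 + 52 = 177 → 177
  B: 232 + 9.2 = 241.2 → 241
rgb(126, 177, 241) = #7EB1F1.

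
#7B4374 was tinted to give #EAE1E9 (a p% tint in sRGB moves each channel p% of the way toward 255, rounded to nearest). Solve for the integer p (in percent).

#7B4374 is rgb(123, 67, 116); #EAE1E9 is rgb(234, 225, 233).
On the G channel (widest range): 225 ≈ 67 + (p/100)(255 − 67), so p ≈ 100×(225 − 67)/(255 − 67) = 15800/188 = 84.04.
p = 84 reproduces all three channels after rounding.

84%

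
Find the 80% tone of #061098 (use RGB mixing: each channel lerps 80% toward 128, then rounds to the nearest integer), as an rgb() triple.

#061098 is rgb(6, 16, 152).
An 80% tone moves each channel 80% toward 128:
  R: 6 + 97.6 = 103.6 → 104
  G: 16 + 0.8×(128−16) = 16 + 89.6 = 105.6 → 106
  B: 152 − 19.2 = 132.8 → 133

rgb(104, 106, 133)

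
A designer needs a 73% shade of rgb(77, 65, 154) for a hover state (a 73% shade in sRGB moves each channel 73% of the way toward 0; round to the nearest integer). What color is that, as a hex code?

#15122A

A 73% shade moves each channel 73% toward 0:
  R: 77 + 0.73×(0−77) = 77 − 56.21 = 20.79 → 21
  G: 65 + 0.73×(0−65) = 65 − 47.45 = 17.55 → 18
  B: 154 + 0.73×(0−154) = 154 − 112.42 = 41.58 → 42
rgb(21, 18, 42) = #15122A.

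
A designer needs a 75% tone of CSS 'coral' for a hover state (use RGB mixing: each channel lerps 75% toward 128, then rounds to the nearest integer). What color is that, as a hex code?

#A08074

CSS coral is rgb(255, 127, 80).
Per channel, c → c + 0.75(128 − c):
  R: 255 − 95.25 = 159.75 → 160
  G: 127 + 0.75×(128−127) = 127 + 0.75 = 127.75 → 128
  B: 80 + 36 = 116 → 116
rgb(160, 128, 116) = #A08074.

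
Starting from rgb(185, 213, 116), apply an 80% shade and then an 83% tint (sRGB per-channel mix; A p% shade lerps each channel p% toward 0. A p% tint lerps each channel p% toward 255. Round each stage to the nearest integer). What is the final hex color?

#DADBD8

Per channel, c → c + 0.8(0 − c):
  R: 185 + 0.8×(0−185) = 185 − 148 = 37 → 37
  G: 213 + 0.8×(0−213) = 213 − 170.4 = 42.6 → 43
  B: 116 + 0.8×(0−116) = 116 − 92.8 = 23.2 → 23
After the shade: rgb(37, 43, 23) = #252B17.
Lerp each channel 83% toward 255:
  R: 37 + 0.83×(255−37) = 37 + 180.94 = 217.94 → 218
  G: 43 + 0.83×(255−43) = 43 + 175.96 = 218.96 → 219
  B: 23 + 0.83×(255−23) = 23 + 192.56 = 215.56 → 216
rgb(218, 219, 216) = #DADBD8.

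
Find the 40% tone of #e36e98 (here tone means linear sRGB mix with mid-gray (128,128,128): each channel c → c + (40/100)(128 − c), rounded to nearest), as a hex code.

#bb758e

#e36e98 is rgb(227, 110, 152).
Per channel, c → c + 0.4(128 − c):
  R: 227 − 39.6 = 187.4 → 187
  G: 110 + 0.4×(128−110) = 110 + 7.2 = 117.2 → 117
  B: 152 + 0.4×(128−152) = 152 − 9.6 = 142.4 → 142
rgb(187, 117, 142) = #bb758e.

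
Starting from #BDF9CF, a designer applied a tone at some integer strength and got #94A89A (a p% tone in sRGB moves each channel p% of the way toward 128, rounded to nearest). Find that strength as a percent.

67%

#BDF9CF is rgb(189, 249, 207); #94A89A is rgb(148, 168, 154).
On the G channel (widest range): 168 ≈ 249 + (p/100)(128 − 249), so p ≈ 100×(168 − 249)/(128 − 249) = -8100/-121 = 66.94.
p = 67 reproduces all three channels after rounding.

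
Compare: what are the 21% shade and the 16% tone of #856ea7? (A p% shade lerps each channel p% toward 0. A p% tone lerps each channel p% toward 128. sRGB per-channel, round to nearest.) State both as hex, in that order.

#856ea7 is rgb(133, 110, 167).
21% shade:
  R: 133 − 27.93 = 105.07 → 105
  G: 110 + 0.21×(0−110) = 110 − 23.1 = 86.9 → 87
  B: 167 + 0.21×(0−167) = 167 − 35.07 = 131.93 → 132
  → #695784
16% tone:
  R: 133 − 0.8 = 132.2 → 132
  G: 110 + 2.88 = 112.88 → 113
  B: 167 + 0.16×(128−167) = 167 − 6.24 = 160.76 → 161
  → #8471a1

#695784, #8471a1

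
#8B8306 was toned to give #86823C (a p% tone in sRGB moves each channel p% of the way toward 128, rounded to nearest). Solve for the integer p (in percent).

44%

#8B8306 is rgb(139, 131, 6); #86823C is rgb(134, 130, 60).
On the B channel (widest range): 60 ≈ 6 + (p/100)(128 − 6), so p ≈ 100×(60 − 6)/(128 − 6) = 5400/122 = 44.26.
p = 44 reproduces all three channels after rounding.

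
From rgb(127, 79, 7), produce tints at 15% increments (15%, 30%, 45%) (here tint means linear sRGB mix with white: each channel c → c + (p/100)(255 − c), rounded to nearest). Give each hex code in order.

15%: (127 + 19.2 = 146.2→146, 79 + 26.4 = 105.4→105, 7 + 37.2 = 44.2→44) → #92692C
30%: (127 + 38.4 = 165.4→165, 79 + 52.8 = 131.8→132, 7 + 74.4 = 81.4→81) → #A58451
45%: (127 + 57.6 = 184.6→185, 79 + 79.2 = 158.2→158, 7 + 111.6 = 118.6→119) → #B99E77

#92692C, #A58451, #B99E77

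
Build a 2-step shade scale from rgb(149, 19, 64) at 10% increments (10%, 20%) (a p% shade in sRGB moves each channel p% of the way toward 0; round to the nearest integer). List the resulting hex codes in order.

#86113a, #770f33

10%: (149 − 14.9 = 134.1→134, 19 − 1.9 = 17.1→17, 64 − 6.4 = 57.6→58) → #86113a
20%: (149 − 29.8 = 119.2→119, 19 − 3.8 = 15.2→15, 64 − 12.8 = 51.2→51) → #770f33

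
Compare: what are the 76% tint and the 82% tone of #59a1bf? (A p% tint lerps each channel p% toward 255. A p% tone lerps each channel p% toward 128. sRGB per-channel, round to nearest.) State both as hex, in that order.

#59a1bf is rgb(89, 161, 191).
76% tint:
  R: 89 + 0.76×(255−89) = 89 + 126.16 = 215.16 → 215
  G: 161 + 0.76×(255−161) = 161 + 71.44 = 232.44 → 232
  B: 191 + 48.64 = 239.64 → 240
  → #d7e8f0
82% tone:
  R: 89 + 0.82×(128−89) = 89 + 31.98 = 120.98 → 121
  G: 161 − 27.06 = 133.94 → 134
  B: 191 − 51.66 = 139.34 → 139
  → #79868b

#d7e8f0, #79868b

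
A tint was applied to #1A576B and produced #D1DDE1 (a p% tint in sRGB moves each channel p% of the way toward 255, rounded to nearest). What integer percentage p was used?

#1A576B is rgb(26, 87, 107); #D1DDE1 is rgb(209, 221, 225).
On the R channel (widest range): 209 ≈ 26 + (p/100)(255 − 26), so p ≈ 100×(209 − 26)/(255 − 26) = 18300/229 = 79.91.
p = 80 reproduces all three channels after rounding.

80%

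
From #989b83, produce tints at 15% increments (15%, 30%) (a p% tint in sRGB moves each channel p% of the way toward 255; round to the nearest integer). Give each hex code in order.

#989b83 is rgb(152, 155, 131).
15%: (152 + 15.45 = 167.45→167, 155 + 15 = 170→170, 131 + 18.6 = 149.6→150) → #a7aa96
30%: (152 + 30.9 = 182.9→183, 155 + 30 = 185→185, 131 + 37.2 = 168.2→168) → #b7b9a8

#a7aa96, #b7b9a8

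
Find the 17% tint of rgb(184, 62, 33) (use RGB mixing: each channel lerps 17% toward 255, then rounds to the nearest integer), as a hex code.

A 17% tint moves each channel 17% toward 255:
  R: 184 + 12.07 = 196.07 → 196
  G: 62 + 0.17×(255−62) = 62 + 32.81 = 94.81 → 95
  B: 33 + 0.17×(255−33) = 33 + 37.74 = 70.74 → 71
rgb(196, 95, 71) = #C45F47.

#C45F47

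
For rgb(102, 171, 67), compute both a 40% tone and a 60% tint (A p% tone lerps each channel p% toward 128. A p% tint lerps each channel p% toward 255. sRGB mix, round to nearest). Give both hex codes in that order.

#709a5b, #c2ddb4

40% tone:
  R: 102 + 0.4×(128−102) = 102 + 10.4 = 112.4 → 112
  G: 171 + 0.4×(128−171) = 171 − 17.2 = 153.8 → 154
  B: 67 + 0.4×(128−67) = 67 + 24.4 = 91.4 → 91
  → #709a5b
60% tint:
  R: 102 + 0.6×(255−102) = 102 + 91.8 = 193.8 → 194
  G: 171 + 50.4 = 221.4 → 221
  B: 67 + 0.6×(255−67) = 67 + 112.8 = 179.8 → 180
  → #c2ddb4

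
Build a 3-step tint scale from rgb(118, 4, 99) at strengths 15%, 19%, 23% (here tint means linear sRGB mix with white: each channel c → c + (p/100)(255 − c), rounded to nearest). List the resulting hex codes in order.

#8B2A7A, #903481, #963E87

15%: (118 + 20.55 = 138.55→139, 4 + 37.65 = 41.65→42, 99 + 23.4 = 122.4→122) → #8B2A7A
19%: (118 + 26.03 = 144.03→144, 4 + 47.69 = 51.69→52, 99 + 29.64 = 128.64→129) → #903481
23%: (118 + 31.51 = 149.51→150, 4 + 57.73 = 61.73→62, 99 + 35.88 = 134.88→135) → #963E87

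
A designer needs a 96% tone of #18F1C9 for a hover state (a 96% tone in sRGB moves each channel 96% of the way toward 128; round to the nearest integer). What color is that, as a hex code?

#18F1C9 is rgb(24, 241, 201).
A 96% tone moves each channel 96% toward 128:
  R: 24 + 0.96×(128−24) = 24 + 99.84 = 123.84 → 124
  G: 241 − 108.48 = 132.52 → 133
  B: 201 + 0.96×(128−201) = 201 − 70.08 = 130.92 → 131
rgb(124, 133, 131) = #7C8583.

#7C8583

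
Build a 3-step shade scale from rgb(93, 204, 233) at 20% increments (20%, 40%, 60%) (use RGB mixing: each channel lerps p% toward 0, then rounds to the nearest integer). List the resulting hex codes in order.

20%: (93 − 18.6 = 74.4→74, 204 − 40.8 = 163.2→163, 233 − 46.6 = 186.4→186) → #4AA3BA
40%: (93 − 37.2 = 55.8→56, 204 − 81.6 = 122.4→122, 233 − 93.2 = 139.8→140) → #387A8C
60%: (93 − 55.8 = 37.2→37, 204 − 122.4 = 81.6→82, 233 − 139.8 = 93.2→93) → #25525D

#4AA3BA, #387A8C, #25525D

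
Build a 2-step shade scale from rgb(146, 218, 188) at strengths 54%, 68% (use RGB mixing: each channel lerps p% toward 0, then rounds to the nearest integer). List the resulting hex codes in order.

#436456, #2F463C

54%: (146 − 78.84 = 67.16→67, 218 − 117.72 = 100.28→100, 188 − 101.52 = 86.48→86) → #436456
68%: (146 − 99.28 = 46.72→47, 218 − 148.24 = 69.76→70, 188 − 127.84 = 60.16→60) → #2F463C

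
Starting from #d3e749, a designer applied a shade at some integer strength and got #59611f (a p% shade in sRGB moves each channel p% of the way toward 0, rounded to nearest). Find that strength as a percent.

#d3e749 is rgb(211, 231, 73); #59611f is rgb(89, 97, 31).
On the G channel (widest range): 97 ≈ 231 + (p/100)(0 − 231), so p ≈ 100×(97 − 231)/(0 − 231) = -13400/-231 = 58.01.
p = 58 reproduces all three channels after rounding.

58%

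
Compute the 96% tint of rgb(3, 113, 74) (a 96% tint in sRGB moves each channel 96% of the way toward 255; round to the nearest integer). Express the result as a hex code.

Per channel, c → c + 0.96(255 − c):
  R: 3 + 0.96×(255−3) = 3 + 241.92 = 244.92 → 245
  G: 113 + 0.96×(255−113) = 113 + 136.32 = 249.32 → 249
  B: 74 + 0.96×(255−74) = 74 + 173.76 = 247.76 → 248
rgb(245, 249, 248) = #F5F9F8.

#F5F9F8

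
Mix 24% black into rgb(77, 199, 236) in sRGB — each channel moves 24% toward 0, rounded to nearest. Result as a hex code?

#3b97b3

A 24% shade moves each channel 24% toward 0:
  R: 77 + 0.24×(0−77) = 77 − 18.48 = 58.52 → 59
  G: 199 + 0.24×(0−199) = 199 − 47.76 = 151.24 → 151
  B: 236 + 0.24×(0−236) = 236 − 56.64 = 179.36 → 179
rgb(59, 151, 179) = #3b97b3.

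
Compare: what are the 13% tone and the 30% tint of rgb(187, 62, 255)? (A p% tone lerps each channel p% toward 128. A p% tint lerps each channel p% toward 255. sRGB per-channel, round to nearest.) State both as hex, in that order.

13% tone:
  R: 187 + 0.13×(128−187) = 187 − 7.67 = 179.33 → 179
  G: 62 + 0.13×(128−62) = 62 + 8.58 = 70.58 → 71
  B: 255 + 0.13×(128−255) = 255 − 16.51 = 238.49 → 238
  → #B347EE
30% tint:
  R: 187 + 0.3×(255−187) = 187 + 20.4 = 207.4 → 207
  G: 62 + 0.3×(255−62) = 62 + 57.9 = 119.9 → 120
  B: 255 + 0.3×(255−255) = 255 + 0 = 255 → 255
  → #CF78FF

#B347EE, #CF78FF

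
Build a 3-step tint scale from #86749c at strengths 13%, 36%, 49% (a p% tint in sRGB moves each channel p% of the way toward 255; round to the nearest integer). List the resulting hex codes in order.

#86749c is rgb(134, 116, 156).
13%: (134 + 15.73 = 149.73→150, 116 + 18.07 = 134.07→134, 156 + 12.87 = 168.87→169) → #9686a9
36%: (134 + 43.56 = 177.56→178, 116 + 50.04 = 166.04→166, 156 + 35.64 = 191.64→192) → #b2a6c0
49%: (134 + 59.29 = 193.29→193, 116 + 68.11 = 184.11→184, 156 + 48.51 = 204.51→205) → #c1b8cd

#9686a9, #b2a6c0, #c1b8cd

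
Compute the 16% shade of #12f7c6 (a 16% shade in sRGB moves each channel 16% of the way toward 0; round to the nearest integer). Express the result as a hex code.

#0fcfa6

#12f7c6 is rgb(18, 247, 198).
Lerp each channel 16% toward 0:
  R: 18 − 2.88 = 15.12 → 15
  G: 247 + 0.16×(0−247) = 247 − 39.52 = 207.48 → 207
  B: 198 − 31.68 = 166.32 → 166
rgb(15, 207, 166) = #0fcfa6.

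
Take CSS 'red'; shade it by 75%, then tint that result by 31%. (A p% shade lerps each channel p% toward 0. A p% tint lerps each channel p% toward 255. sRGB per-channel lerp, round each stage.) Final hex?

#7B4F4F

CSS red is rgb(255, 0, 0).
Lerp each channel 75% toward 0:
  R: 255 + 0.75×(0−255) = 255 − 191.25 = 63.75 → 64
  G: 0 + 0.75×(0−0) = 0 + 0 = 0 → 0
  B: 0 + 0 = 0 → 0
After the shade: rgb(64, 0, 0) = #400000.
Per channel, c → c + 0.31(255 − c):
  R: 64 + 59.21 = 123.21 → 123
  G: 0 + 0.31×(255−0) = 0 + 79.05 = 79.05 → 79
  B: 0 + 0.31×(255−0) = 0 + 79.05 = 79.05 → 79
rgb(123, 79, 79) = #7B4F4F.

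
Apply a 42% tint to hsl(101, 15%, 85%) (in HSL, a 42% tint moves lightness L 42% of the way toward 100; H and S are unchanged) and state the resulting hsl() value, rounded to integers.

hsl(101, 15%, 91%)

L moves 42% from 85 toward 100: 85 + 6.3 = 91.3 → 91.
H and S are unchanged.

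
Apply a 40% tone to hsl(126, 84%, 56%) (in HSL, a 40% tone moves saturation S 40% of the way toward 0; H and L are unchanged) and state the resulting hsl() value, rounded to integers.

S moves 40% from 84 toward 0: 84 − 33.6 = 50.4 → 50.
H and L are unchanged.

hsl(126, 50%, 56%)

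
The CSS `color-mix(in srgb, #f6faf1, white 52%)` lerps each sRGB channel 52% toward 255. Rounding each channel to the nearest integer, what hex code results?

#f6faf1 is rgb(246, 250, 241).
A 52% tint moves each channel 52% toward 255:
  R: 246 + 0.52×(255−246) = 246 + 4.68 = 250.68 → 251
  G: 250 + 2.6 = 252.6 → 253
  B: 241 + 7.28 = 248.28 → 248
rgb(251, 253, 248) = #fbfdf8.

#fbfdf8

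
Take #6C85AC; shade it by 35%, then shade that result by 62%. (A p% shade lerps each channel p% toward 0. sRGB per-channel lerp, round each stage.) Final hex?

#6C85AC is rgb(108, 133, 172).
A 35% shade moves each channel 35% toward 0:
  R: 108 − 37.8 = 70.2 → 70
  G: 133 + 0.35×(0−133) = 133 − 46.55 = 86.45 → 86
  B: 172 + 0.35×(0−172) = 172 − 60.2 = 111.8 → 112
After the shade: rgb(70, 86, 112) = #465670.
Lerp each channel 62% toward 0:
  R: 70 − 43.4 = 26.6 → 27
  G: 86 + 0.62×(0−86) = 86 − 53.32 = 32.68 → 33
  B: 112 + 0.62×(0−112) = 112 − 69.44 = 42.56 → 43
rgb(27, 33, 43) = #1B212B.

#1B212B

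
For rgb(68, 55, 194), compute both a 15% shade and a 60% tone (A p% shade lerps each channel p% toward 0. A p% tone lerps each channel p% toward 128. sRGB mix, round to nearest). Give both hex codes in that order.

15% shade:
  R: 68 + 0.15×(0−68) = 68 − 10.2 = 57.8 → 58
  G: 55 + 0.15×(0−55) = 55 − 8.25 = 46.75 → 47
  B: 194 − 29.1 = 164.9 → 165
  → #3A2FA5
60% tone:
  R: 68 + 0.6×(128−68) = 68 + 36 = 104 → 104
  G: 55 + 43.8 = 98.8 → 99
  B: 194 − 39.6 = 154.4 → 154
  → #68639A

#3A2FA5, #68639A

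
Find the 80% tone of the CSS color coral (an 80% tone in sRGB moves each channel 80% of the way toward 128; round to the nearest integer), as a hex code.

#998076

CSS coral is rgb(255, 127, 80).
An 80% tone moves each channel 80% toward 128:
  R: 255 − 101.6 = 153.4 → 153
  G: 127 + 0.8×(128−127) = 127 + 0.8 = 127.8 → 128
  B: 80 + 0.8×(128−80) = 80 + 38.4 = 118.4 → 118
rgb(153, 128, 118) = #998076.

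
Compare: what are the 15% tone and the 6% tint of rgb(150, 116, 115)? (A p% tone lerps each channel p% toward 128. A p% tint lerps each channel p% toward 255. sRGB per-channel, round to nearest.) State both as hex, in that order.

15% tone:
  R: 150 − 3.3 = 146.7 → 147
  G: 116 + 0.15×(128−116) = 116 + 1.8 = 117.8 → 118
  B: 115 + 1.95 = 116.95 → 117
  → #937675
6% tint:
  R: 150 + 6.3 = 156.3 → 156
  G: 116 + 8.34 = 124.34 → 124
  B: 115 + 8.4 = 123.4 → 123
  → #9C7C7B

#937675, #9C7C7B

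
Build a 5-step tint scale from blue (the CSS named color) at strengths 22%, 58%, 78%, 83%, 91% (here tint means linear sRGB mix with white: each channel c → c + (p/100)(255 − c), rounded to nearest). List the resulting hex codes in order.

CSS blue is rgb(0, 0, 255).
22%: (0 + 56.1 = 56.1→56, 0 + 56.1 = 56.1→56, 255→255) → #3838FF
58%: (0 + 147.9 = 147.9→148, 0 + 147.9 = 147.9→148, 255→255) → #9494FF
78%: (0 + 198.9 = 198.9→199, 0 + 198.9 = 198.9→199, 255→255) → #C7C7FF
83%: (0 + 211.65 = 211.65→212, 0 + 211.65 = 211.65→212, 255→255) → #D4D4FF
91%: (0 + 232.05 = 232.05→232, 0 + 232.05 = 232.05→232, 255→255) → #E8E8FF

#3838FF, #9494FF, #C7C7FF, #D4D4FF, #E8E8FF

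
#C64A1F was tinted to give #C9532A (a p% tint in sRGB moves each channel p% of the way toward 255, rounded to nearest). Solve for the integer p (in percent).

#C64A1F is rgb(198, 74, 31); #C9532A is rgb(201, 83, 42).
On the B channel (widest range): 42 ≈ 31 + (p/100)(255 − 31), so p ≈ 100×(42 − 31)/(255 − 31) = 1100/224 = 4.91.
p = 5 reproduces all three channels after rounding.

5%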